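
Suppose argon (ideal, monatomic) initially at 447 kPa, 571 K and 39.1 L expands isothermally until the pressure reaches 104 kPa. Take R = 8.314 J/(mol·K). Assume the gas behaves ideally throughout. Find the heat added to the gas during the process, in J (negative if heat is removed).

25500 J

n = P₁V₁/(RT₁) = 447×39.1/(8.314×571) = 3.68 mol.
Isothermal: T stays 571 K; PV = const ⇒ V₂ = 168 L, P₂ = 104 kPa.
ΔU = 0 (ideal gas, T constant).
W = nRT ln(V₂/V₁) = 3.68×8.314×571×ln(4.30) = 25500 J.
Q = ΔU + W = 25500 J.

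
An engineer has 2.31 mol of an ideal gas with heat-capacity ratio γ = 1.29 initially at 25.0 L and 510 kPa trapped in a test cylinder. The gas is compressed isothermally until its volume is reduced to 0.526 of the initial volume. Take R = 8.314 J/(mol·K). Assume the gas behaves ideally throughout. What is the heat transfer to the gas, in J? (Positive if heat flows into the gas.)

T₁ = P₁V₁/(nR) = 510×25.0/(2.31×8.314) = 664 K.
Isothermal: T stays 664 K; PV = const ⇒ V₂ = 13.2 L, P₂ = 970 kPa.
ΔU = 0 (ideal gas, T constant).
W = nRT ln(V₂/V₁) = 2.31×8.314×664×ln(0.526) = -8190 J.
Q = ΔU + W = -8190 J.

-8190 J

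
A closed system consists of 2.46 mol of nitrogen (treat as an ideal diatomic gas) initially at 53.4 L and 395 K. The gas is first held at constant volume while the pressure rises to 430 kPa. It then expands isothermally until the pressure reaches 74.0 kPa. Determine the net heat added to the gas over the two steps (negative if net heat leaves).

77600 J

P₁ = nRT₁/V₁ = 2.46×8.314×395/53.4 = 151 kPa.
Step 1 — Isochoric: V stays 53.4 L; P/T = const ⇒ T₂ = 1120 K, P₂ = 430 kPa.
W = 0 (no volume change).
ΔU = nCvΔT = 2.46×20.8×(1120−395) = 37200 J.
Q = ΔU = 37200 J.
State after step 1: P = 430 kPa, V = 53.4 L, T = 1120 K.
Step 2 — Isothermal: T stays 1120 K; PV = const ⇒ V₂ = 310 L, P₂ = 74.0 kPa.
ΔU = 0 (ideal gas, T constant).
W = nRT ln(V₂/V₁) = 2.46×8.314×1120×ln(5.81) = 40400 J.
Q = ΔU + W = 40400 J.
Net over both steps: W = 40400 J, Q = 77600 J, ΔU = 37200 J.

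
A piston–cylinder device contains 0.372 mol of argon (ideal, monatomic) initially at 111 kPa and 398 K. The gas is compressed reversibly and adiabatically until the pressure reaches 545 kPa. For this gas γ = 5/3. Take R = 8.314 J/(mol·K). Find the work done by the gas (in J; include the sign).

-1640 J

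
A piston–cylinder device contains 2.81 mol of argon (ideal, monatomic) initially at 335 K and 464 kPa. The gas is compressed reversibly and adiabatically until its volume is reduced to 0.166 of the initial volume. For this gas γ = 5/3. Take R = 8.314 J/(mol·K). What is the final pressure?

9250 kPa

V₁ = nRT₁/P₁ = 2.81×8.314×335/464 = 16.9 L.
Adiabatic: TV^(γ−1) = const ⇒ T₂ = 335×(6.02)^0.667 = 1110 K; PV^γ = const ⇒ P₂ = 9250 kPa.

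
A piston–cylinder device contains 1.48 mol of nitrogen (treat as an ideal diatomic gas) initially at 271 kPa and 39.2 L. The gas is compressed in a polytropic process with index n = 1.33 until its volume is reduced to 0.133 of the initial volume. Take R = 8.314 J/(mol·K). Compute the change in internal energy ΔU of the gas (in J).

25100 J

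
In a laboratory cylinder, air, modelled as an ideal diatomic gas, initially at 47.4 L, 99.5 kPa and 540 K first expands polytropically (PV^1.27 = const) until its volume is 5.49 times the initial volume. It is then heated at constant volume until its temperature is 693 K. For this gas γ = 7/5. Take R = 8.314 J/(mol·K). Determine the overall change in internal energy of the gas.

n = P₁V₁/(RT₁) = 99.5×47.4/(8.314×540) = 1.05 mol.
Step 1 — Polytropic n=1.27: T₂ = T₁(V₁/V₂)^(n−1) = 540×(0.182)^0.27 = 341 K; P₂ = P₁(V₁/V₂)^n = 11.4 kPa.
W = (P₁V₁−P₂V₂)/(n−1) = (99.5×47.4−11.4×260)/0.27 = 6440 J.
ΔU = nCvΔT = 1.05×20.8×(341−540) = -4350 J.
Q = ΔU + W = 2090 J.
State after step 1: P = 11.4 kPa, V = 260 L, T = 341 K.
Step 2 — Isochoric: V stays 260 L; P/T = const ⇒ T₂ = 693 K, P₂ = 23.3 kPa.
W = 0 (no volume change).
ΔU = nCvΔT = 1.05×20.8×(693−341) = 7690 J.
Q = ΔU = 7690 J.
Net over both steps: W = 6440 J, Q = 9780 J, ΔU = 3340 J.

3340 J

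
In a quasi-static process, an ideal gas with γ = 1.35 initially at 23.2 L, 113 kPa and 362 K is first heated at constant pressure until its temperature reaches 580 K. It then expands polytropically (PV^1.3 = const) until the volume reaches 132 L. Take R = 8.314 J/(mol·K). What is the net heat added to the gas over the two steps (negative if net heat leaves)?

n = P₁V₁/(RT₁) = 113×23.2/(8.314×362) = 0.871 mol.
Step 1 — Isobaric: P stays 113 kPa; V/T = const ⇒ T₂ = 580 K, V₂ = 37.2 L.
W = PΔV = 113×(37.2−23.2) kPa·L = 1580 J.
ΔU = nCvΔT = 0.871×23.8×(580−362) = 4510 J.
Q = ΔU + W = nCpΔT = 6090 J.
State after step 1: P = 113 kPa, V = 37.2 L, T = 580 K.
Step 2 — Polytropic n=1.3: T₂ = T₁(V₁/V₂)^(n−1) = 580×(0.282)^0.30 = 397 K; P₂ = P₁(V₁/V₂)^n = 21.8 kPa.
W = (P₁V₁−P₂V₂)/(n−1) = (113×37.2−21.8×132)/0.30 = 4430 J.
ΔU = nCvΔT = 0.871×23.8×(397−580) = -3800 J.
Q = ΔU + W = 633 J.
Net over both steps: W = 6010 J, Q = 6720 J, ΔU = 715 J.

6720 J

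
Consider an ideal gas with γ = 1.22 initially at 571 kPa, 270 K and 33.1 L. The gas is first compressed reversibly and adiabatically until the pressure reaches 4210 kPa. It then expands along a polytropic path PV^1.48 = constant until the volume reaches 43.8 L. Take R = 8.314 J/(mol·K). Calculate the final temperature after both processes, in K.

154 K

n = P₁V₁/(RT₁) = 571×33.1/(8.314×270) = 8.42 mol.
Step 1 — Adiabatic: T₂/T₁ = (P₂/P₁)^((γ−1)/γ) ⇒ T₂ = 270×(7.37)^0.180 = 387 K; V₂ = 6.44 L.
ΔU = nCvΔT = 8.42×37.8×(387−270) = 37300 J.
Q = 0 for an adiabatic process, so W = −ΔU = -37300 J.
State after step 1: P = 4210 kPa, V = 6.44 L, T = 387 K.
Step 2 — Polytropic n=1.48: T₂ = T₁(V₁/V₂)^(n−1) = 387×(0.147)^0.48 = 154 K; P₂ = P₁(V₁/V₂)^n = 246 kPa.
W = (P₁V₁−P₂V₂)/(n−1) = (4210×6.44−246×43.8)/0.48 = 34000 J.
ΔU = nCvΔT = 8.42×37.8×(154−387) = -74100 J.
Q = ΔU + W = -40100 J.
Net over both steps: W = -3290 J, Q = -40100 J, ΔU = -36800 J.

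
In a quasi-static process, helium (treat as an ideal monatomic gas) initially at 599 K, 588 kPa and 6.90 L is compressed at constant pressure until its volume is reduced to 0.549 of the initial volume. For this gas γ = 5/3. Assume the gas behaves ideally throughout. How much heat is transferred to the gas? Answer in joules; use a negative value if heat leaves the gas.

-4570 J

n = P₁V₁/(RT₁) = 588×6.90/(8.314×599) = 0.815 mol.
Isobaric: P stays 588 kPa; V/T = const ⇒ T₂ = 329 K, V₂ = 3.79 L.
W = PΔV = 588×(3.79−6.90) kPa·L = -1830 J.
ΔU = nCvΔT = 0.815×12.5×(329−599) = -2740 J.
Q = ΔU + W = nCpΔT = -4570 J.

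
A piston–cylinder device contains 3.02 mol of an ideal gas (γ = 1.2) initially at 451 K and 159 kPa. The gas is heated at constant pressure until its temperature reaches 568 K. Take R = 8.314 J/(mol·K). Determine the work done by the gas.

V₁ = nRT₁/P₁ = 3.02×8.314×451/159 = 71.2 L.
Isobaric: P stays 159 kPa; V/T = const ⇒ T₂ = 568 K, V₂ = 89.7 L.
W = PΔV = 159×(89.7−71.2) kPa·L = 2940 J.

2940 J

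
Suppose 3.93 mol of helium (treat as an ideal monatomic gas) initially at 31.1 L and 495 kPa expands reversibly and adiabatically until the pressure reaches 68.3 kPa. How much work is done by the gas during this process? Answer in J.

12600 J

T₁ = P₁V₁/(nR) = 495×31.1/(3.93×8.314) = 471 K.
Adiabatic: T₂/T₁ = (P₂/P₁)^((γ−1)/γ) ⇒ T₂ = 471×(0.138)^0.400 = 213 K; V₂ = 102 L.
ΔU = nCvΔT = 3.93×12.5×(213−471) = -12600 J.
Q = 0 for an adiabatic process, so W = −ΔU = 12600 J.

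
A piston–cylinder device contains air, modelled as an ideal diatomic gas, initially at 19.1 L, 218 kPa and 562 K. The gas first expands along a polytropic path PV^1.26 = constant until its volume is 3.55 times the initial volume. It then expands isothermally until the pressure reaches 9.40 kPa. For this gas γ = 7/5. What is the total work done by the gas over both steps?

9130 J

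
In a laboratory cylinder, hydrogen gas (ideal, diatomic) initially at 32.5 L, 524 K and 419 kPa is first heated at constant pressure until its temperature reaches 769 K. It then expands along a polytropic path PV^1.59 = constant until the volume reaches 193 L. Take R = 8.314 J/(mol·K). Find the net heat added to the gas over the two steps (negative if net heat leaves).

13200 J

n = P₁V₁/(RT₁) = 419×32.5/(8.314×524) = 3.13 mol.
Step 1 — Isobaric: P stays 419 kPa; V/T = const ⇒ T₂ = 769 K, V₂ = 47.7 L.
W = PΔV = 419×(47.7−32.5) kPa·L = 6370 J.
ΔU = nCvΔT = 3.13×20.8×(769−524) = 15900 J.
Q = ΔU + W = nCpΔT = 22300 J.
State after step 1: P = 419 kPa, V = 47.7 L, T = 769 K.
Step 2 — Polytropic n=1.59: T₂ = T₁(V₁/V₂)^(n−1) = 769×(0.247)^0.59 = 337 K; P₂ = P₁(V₁/V₂)^n = 45.4 kPa.
W = (P₁V₁−P₂V₂)/(n−1) = (419×47.7−45.4×193)/0.59 = 19000 J.
ΔU = nCvΔT = 3.13×20.8×(337−769) = -28100 J.
Q = ΔU + W = -9040 J.
Net over both steps: W = 25400 J, Q = 13200 J, ΔU = -12100 J.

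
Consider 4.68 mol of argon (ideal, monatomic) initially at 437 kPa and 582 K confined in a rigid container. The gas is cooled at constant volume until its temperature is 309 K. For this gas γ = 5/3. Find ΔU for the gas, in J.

V₁ = nRT₁/P₁ = 4.68×8.314×582/437 = 51.8 L.
Isochoric: V stays 51.8 L; P/T = const ⇒ T₂ = 309 K, P₂ = 232 kPa.
For an ideal gas ΔU = nCvΔT with Cv = (3/2)R = 12.5 J/(mol·K).
ΔU = 4.68×12.5×(309−582) = -15900 J.

-15900 J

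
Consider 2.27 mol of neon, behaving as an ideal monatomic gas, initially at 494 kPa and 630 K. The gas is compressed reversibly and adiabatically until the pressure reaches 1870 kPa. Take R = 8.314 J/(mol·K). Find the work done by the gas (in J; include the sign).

-12500 J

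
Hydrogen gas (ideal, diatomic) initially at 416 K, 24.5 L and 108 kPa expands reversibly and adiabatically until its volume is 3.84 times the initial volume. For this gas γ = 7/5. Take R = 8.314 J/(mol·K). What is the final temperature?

243 K

Adiabatic: TV^(γ−1) = const ⇒ T₂ = 416×(0.260)^0.400 = 243 K; PV^γ = const ⇒ P₂ = 16.4 kPa.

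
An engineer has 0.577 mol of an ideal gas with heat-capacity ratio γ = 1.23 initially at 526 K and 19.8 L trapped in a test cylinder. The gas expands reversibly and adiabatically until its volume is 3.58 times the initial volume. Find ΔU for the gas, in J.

P₁ = nRT₁/V₁ = 0.577×8.314×526/19.8 = 127 kPa.
Adiabatic: TV^(γ−1) = const ⇒ T₂ = 526×(0.279)^0.230 = 392 K; PV^γ = const ⇒ P₂ = 26.5 kPa.
For an ideal gas ΔU = nCvΔT with Cv = R/(γ−1) = 36.1 J/(mol·K).
ΔU = 0.577×36.1×(392−526) = -2790 J.

-2790 J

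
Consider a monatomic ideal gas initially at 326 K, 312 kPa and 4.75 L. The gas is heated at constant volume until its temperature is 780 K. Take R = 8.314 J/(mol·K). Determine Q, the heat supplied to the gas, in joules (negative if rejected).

3100 J

n = P₁V₁/(RT₁) = 312×4.75/(8.314×326) = 0.547 mol.
Isochoric: V stays 4.75 L; P/T = const ⇒ T₂ = 780 K, P₂ = 747 kPa.
W = 0 (no volume change).
ΔU = nCvΔT = 0.547×12.5×(780−326) = 3100 J.
Q = ΔU = 3100 J.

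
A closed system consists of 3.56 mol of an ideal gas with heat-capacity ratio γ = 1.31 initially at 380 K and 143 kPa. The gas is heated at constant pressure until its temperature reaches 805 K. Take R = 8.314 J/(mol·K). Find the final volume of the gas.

167 L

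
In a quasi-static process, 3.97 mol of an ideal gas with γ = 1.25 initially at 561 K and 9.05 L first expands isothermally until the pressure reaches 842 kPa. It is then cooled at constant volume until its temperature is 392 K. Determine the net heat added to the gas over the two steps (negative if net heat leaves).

P₁ = nRT₁/V₁ = 3.97×8.314×561/9.05 = 2050 kPa.
Step 1 — Isothermal: T stays 561 K; PV = const ⇒ V₂ = 22.0 L, P₂ = 842 kPa.
ΔU = 0 (ideal gas, T constant).
W = nRT ln(V₂/V₁) = 3.97×8.314×561×ln(2.43) = 16400 J.
Q = ΔU + W = 16400 J.
State after step 1: P = 842 kPa, V = 22.0 L, T = 561 K.
Step 2 — Isochoric: V stays 22.0 L; P/T = const ⇒ T₂ = 392 K, P₂ = 588 kPa.
W = 0 (no volume change).
ΔU = nCvΔT = 3.97×33.3×(392−561) = -22300 J.
Q = ΔU = -22300 J.
Net over both steps: W = 16400 J, Q = -5870 J, ΔU = -22300 J.

-5870 J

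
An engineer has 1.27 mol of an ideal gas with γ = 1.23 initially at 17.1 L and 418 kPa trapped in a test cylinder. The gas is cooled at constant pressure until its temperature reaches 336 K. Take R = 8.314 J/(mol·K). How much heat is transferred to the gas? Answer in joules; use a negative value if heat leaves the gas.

-19300 J

T₁ = P₁V₁/(nR) = 418×17.1/(1.27×8.314) = 677 K.
Isobaric: P stays 418 kPa; V/T = const ⇒ T₂ = 336 K, V₂ = 8.49 L.
W = PΔV = 418×(8.49−17.1) kPa·L = -3600 J.
ΔU = nCvΔT = 1.27×36.1×(336−677) = -15700 J.
Q = ΔU + W = nCpΔT = -19300 J.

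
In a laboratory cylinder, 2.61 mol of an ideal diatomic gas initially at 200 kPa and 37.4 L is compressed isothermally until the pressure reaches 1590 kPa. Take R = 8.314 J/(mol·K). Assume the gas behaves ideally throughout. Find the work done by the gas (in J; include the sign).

-15500 J

T₁ = P₁V₁/(nR) = 200×37.4/(2.61×8.314) = 345 K.
Isothermal: T stays 345 K; PV = const ⇒ V₂ = 4.70 L, P₂ = 1590 kPa.
W = nRT ln(V₂/V₁) = 2.61×8.314×345×ln(0.126) = -15500 J.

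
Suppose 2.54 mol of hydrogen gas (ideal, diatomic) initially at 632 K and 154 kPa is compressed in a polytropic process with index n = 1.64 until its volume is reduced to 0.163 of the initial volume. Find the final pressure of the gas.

V₁ = nRT₁/P₁ = 2.54×8.314×632/154 = 86.7 L.
Polytropic n=1.64: T₂ = T₁(V₁/V₂)^(n−1) = 632×(6.13)^0.64 = 2020 K; P₂ = P₁(V₁/V₂)^n = 3020 kPa.

3020 kPa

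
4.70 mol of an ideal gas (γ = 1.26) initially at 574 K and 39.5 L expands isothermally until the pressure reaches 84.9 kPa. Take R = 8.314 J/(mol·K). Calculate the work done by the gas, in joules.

P₁ = nRT₁/V₁ = 4.70×8.314×574/39.5 = 568 kPa.
Isothermal: T stays 574 K; PV = const ⇒ V₂ = 264 L, P₂ = 84.9 kPa.
W = nRT ln(V₂/V₁) = 4.70×8.314×574×ln(6.69) = 42600 J.

42600 J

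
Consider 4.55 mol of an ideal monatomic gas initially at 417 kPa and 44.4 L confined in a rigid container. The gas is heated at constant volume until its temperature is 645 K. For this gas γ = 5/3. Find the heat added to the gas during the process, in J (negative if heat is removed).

T₁ = P₁V₁/(nR) = 417×44.4/(4.55×8.314) = 489 K.
Isochoric: V stays 44.4 L; P/T = const ⇒ T₂ = 645 K, P₂ = 550 kPa.
W = 0 (no volume change).
ΔU = nCvΔT = 4.55×12.5×(645−489) = 8830 J.
Q = ΔU = 8830 J.

8830 J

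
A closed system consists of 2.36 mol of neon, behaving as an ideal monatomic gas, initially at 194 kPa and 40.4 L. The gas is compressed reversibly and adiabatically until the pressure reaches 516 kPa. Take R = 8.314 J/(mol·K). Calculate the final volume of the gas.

22.5 L

T₁ = P₁V₁/(nR) = 194×40.4/(2.36×8.314) = 399 K.
Adiabatic: T₂/T₁ = (P₂/P₁)^((γ−1)/γ) ⇒ T₂ = 399×(2.66)^0.400 = 591 K; V₂ = 22.5 L.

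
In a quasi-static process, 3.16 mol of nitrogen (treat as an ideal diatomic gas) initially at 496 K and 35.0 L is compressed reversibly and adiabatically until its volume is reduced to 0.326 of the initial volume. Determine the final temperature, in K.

P₁ = nRT₁/V₁ = 3.16×8.314×496/35.0 = 372 kPa.
Adiabatic: TV^(γ−1) = const ⇒ T₂ = 496×(3.07)^0.400 = 777 K; PV^γ = const ⇒ P₂ = 1790 kPa.

777 K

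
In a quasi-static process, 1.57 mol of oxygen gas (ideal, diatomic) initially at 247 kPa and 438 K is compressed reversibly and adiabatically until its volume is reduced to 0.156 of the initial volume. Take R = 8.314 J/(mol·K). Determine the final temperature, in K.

921 K

V₁ = nRT₁/P₁ = 1.57×8.314×438/247 = 23.1 L.
Adiabatic: TV^(γ−1) = const ⇒ T₂ = 438×(6.41)^0.400 = 921 K; PV^γ = const ⇒ P₂ = 3330 kPa.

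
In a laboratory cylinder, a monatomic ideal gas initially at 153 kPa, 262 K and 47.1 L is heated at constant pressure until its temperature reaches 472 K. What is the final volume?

84.9 L

Isobaric: P stays 153 kPa; V/T = const ⇒ T₂ = 472 K, V₂ = 84.9 L.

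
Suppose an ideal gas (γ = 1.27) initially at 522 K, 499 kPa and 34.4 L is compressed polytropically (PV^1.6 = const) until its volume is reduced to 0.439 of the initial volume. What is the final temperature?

Polytropic n=1.6: T₂ = T₁(V₁/V₂)^(n−1) = 522×(2.28)^0.60 = 855 K; P₂ = P₁(V₁/V₂)^n = 1860 kPa.

855 K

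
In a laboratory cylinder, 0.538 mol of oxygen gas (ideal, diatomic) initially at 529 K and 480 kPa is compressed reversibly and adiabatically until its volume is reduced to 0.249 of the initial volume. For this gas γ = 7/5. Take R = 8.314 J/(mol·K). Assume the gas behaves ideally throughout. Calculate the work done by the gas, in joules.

V₁ = nRT₁/P₁ = 0.538×8.314×529/480 = 4.93 L.
Adiabatic: TV^(γ−1) = const ⇒ T₂ = 529×(4.02)^0.400 = 923 K; PV^γ = const ⇒ P₂ = 3360 kPa.
ΔU = nCvΔT = 0.538×20.8×(923−529) = 4400 J.
Q = 0 for an adiabatic process, so W = −ΔU = -4400 J.

-4400 J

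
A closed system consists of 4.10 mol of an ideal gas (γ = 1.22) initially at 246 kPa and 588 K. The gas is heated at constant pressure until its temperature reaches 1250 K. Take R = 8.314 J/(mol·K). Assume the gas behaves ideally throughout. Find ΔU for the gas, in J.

103000 J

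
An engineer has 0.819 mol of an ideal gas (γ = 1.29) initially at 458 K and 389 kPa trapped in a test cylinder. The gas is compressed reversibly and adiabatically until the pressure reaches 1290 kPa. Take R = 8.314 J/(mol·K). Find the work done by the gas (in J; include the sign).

-3330 J

V₁ = nRT₁/P₁ = 0.819×8.314×458/389 = 8.02 L.
Adiabatic: T₂/T₁ = (P₂/P₁)^((γ−1)/γ) ⇒ T₂ = 458×(3.32)^0.225 = 600 K; V₂ = 3.17 L.
ΔU = nCvΔT = 0.819×28.7×(600−458) = 3330 J.
Q = 0 for an adiabatic process, so W = −ΔU = -3330 J.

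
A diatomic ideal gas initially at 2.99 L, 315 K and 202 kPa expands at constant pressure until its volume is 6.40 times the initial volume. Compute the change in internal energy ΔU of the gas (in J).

n = P₁V₁/(RT₁) = 202×2.99/(8.314×315) = 0.231 mol.
Isobaric: P stays 202 kPa; V/T = const ⇒ T₂ = 2020 K, V₂ = 19.1 L.
For an ideal gas ΔU = nCvΔT with Cv = (5/2)R = 20.8 J/(mol·K).
ΔU = 0.231×20.8×(2020−315) = 8150 J.

8150 J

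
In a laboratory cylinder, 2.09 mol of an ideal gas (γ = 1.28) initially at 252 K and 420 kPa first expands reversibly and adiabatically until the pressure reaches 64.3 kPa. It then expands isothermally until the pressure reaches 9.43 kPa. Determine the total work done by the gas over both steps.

10800 J

V₁ = nRT₁/P₁ = 2.09×8.314×252/420 = 10.4 L.
Step 1 — Adiabatic: T₂/T₁ = (P₂/P₁)^((γ−1)/γ) ⇒ T₂ = 252×(0.153)^0.219 = 167 K; V₂ = 45.2 L.
ΔU = nCvΔT = 2.09×29.7×(167−252) = -5270 J.
Q = 0 for an adiabatic process, so W = −ΔU = 5270 J.
State after step 1: P = 64.3 kPa, V = 45.2 L, T = 167 K.
Step 2 — Isothermal: T stays 167 K; PV = const ⇒ V₂ = 308 L, P₂ = 9.43 kPa.
ΔU = 0 (ideal gas, T constant).
W = nRT ln(V₂/V₁) = 2.09×8.314×167×ln(6.82) = 5580 J.
Q = ΔU + W = 5580 J.
Net over both steps: W = 10800 J, Q = 5580 J, ΔU = -5270 J.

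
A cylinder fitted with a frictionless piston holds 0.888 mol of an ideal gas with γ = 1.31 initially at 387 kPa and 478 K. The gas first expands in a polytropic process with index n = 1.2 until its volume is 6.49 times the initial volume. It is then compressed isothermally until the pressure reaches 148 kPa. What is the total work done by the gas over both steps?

V₁ = nRT₁/P₁ = 0.888×8.314×478/387 = 9.12 L.
Step 1 — Polytropic n=1.2: T₂ = T₁(V₁/V₂)^(n−1) = 478×(0.154)^0.20 = 329 K; P₂ = P₁(V₁/V₂)^n = 41.0 kPa.
W = (P₁V₁−P₂V₂)/(n−1) = (387×9.12−41.0×59.2)/0.20 = 5510 J.
ΔU = nCvΔT = 0.888×26.8×(329−478) = -3550 J.
Q = ΔU + W = 1950 J.
State after step 1: P = 41.0 kPa, V = 59.2 L, T = 329 K.
Step 2 — Isothermal: T stays 329 K; PV = const ⇒ V₂ = 16.4 L, P₂ = 148 kPa.
ΔU = 0 (ideal gas, T constant).
W = nRT ln(V₂/V₁) = 0.888×8.314×329×ln(0.277) = -3120 J.
Q = ΔU + W = -3120 J.
Net over both steps: W = 2390 J, Q = -1160 J, ΔU = -3550 J.

2390 J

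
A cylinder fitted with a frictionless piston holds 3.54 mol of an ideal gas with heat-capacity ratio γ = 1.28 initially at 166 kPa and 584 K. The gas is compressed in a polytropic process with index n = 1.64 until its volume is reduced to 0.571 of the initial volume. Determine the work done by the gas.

-11600 J

V₁ = nRT₁/P₁ = 3.54×8.314×584/166 = 104 L.
Polytropic n=1.64: T₂ = T₁(V₁/V₂)^(n−1) = 584×(1.75)^0.64 = 836 K; P₂ = P₁(V₁/V₂)^n = 416 kPa.
W = (P₁V₁−P₂V₂)/(n−1) = (166×104−416×59.1)/0.64 = -11600 J.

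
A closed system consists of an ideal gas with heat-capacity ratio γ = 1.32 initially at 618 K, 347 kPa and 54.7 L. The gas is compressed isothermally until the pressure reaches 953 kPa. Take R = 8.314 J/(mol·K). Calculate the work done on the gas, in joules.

n = P₁V₁/(RT₁) = 347×54.7/(8.314×618) = 3.69 mol.
Isothermal: T stays 618 K; PV = const ⇒ V₂ = 19.9 L, P₂ = 953 kPa.
W = nRT ln(V₂/V₁) = 3.69×8.314×618×ln(0.364) = -19200 J.
Work done on the gas = −W_by = 19200 J.

19200 J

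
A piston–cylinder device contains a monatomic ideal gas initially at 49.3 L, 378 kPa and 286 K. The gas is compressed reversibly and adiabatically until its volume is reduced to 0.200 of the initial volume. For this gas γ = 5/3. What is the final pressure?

5530 kPa

Adiabatic: TV^(γ−1) = const ⇒ T₂ = 286×(5.00)^0.667 = 836 K; PV^γ = const ⇒ P₂ = 5530 kPa.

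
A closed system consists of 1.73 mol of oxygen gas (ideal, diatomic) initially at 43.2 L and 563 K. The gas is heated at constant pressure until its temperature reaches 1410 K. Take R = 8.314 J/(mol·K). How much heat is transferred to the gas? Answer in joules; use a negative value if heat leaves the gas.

P₁ = nRT₁/V₁ = 1.73×8.314×563/43.2 = 187 kPa.
Isobaric: P stays 187 kPa; V/T = const ⇒ T₂ = 1410 K, V₂ = 108 L.
W = PΔV = 187×(108−43.2) kPa·L = 12200 J.
ΔU = nCvΔT = 1.73×20.8×(1410−563) = 30500 J.
Q = ΔU + W = nCpΔT = 42600 J.

42600 J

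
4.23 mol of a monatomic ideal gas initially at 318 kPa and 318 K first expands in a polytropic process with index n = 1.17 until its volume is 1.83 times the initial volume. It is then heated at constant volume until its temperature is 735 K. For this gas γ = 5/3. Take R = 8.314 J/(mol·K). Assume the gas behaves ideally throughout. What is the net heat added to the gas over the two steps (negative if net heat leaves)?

28400 J

V₁ = nRT₁/P₁ = 4.23×8.314×318/318 = 35.2 L.
Step 1 — Polytropic n=1.17: T₂ = T₁(V₁/V₂)^(n−1) = 318×(0.546)^0.17 = 287 K; P₂ = P₁(V₁/V₂)^n = 157 kPa.
W = (P₁V₁−P₂V₂)/(n−1) = (318×35.2−157×64.4)/0.17 = 6420 J.
ΔU = nCvΔT = 4.23×12.5×(287−318) = -1640 J.
Q = ΔU + W = 4780 J.
State after step 1: P = 157 kPa, V = 64.4 L, T = 287 K.
Step 2 — Isochoric: V stays 64.4 L; P/T = const ⇒ T₂ = 735 K, P₂ = 402 kPa.
W = 0 (no volume change).
ΔU = nCvΔT = 4.23×12.5×(735−287) = 23600 J.
Q = ΔU = 23600 J.
Net over both steps: W = 6420 J, Q = 28400 J, ΔU = 22000 J.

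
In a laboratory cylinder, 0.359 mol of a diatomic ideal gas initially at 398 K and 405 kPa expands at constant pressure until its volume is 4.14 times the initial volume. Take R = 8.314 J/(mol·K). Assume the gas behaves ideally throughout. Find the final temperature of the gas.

V₁ = nRT₁/P₁ = 0.359×8.314×398/405 = 2.93 L.
Isobaric: P stays 405 kPa; V/T = const ⇒ T₂ = 1650 K, V₂ = 12.1 L.

1650 K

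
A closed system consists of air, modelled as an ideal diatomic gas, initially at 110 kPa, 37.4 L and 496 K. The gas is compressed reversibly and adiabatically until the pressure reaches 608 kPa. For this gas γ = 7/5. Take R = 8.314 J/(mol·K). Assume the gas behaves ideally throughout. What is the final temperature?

808 K

Adiabatic: T₂/T₁ = (P₂/P₁)^((γ−1)/γ) ⇒ T₂ = 496×(5.53)^0.286 = 808 K; V₂ = 11.0 L.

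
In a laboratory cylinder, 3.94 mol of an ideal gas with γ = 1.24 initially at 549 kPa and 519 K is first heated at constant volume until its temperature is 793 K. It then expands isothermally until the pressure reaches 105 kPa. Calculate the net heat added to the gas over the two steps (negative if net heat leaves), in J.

V₁ = nRT₁/P₁ = 3.94×8.314×519/549 = 31.0 L.
Step 1 — Isochoric: V stays 31.0 L; P/T = const ⇒ T₂ = 793 K, P₂ = 839 kPa.
W = 0 (no volume change).
ΔU = nCvΔT = 3.94×34.6×(793−519) = 37400 J.
Q = ΔU = 37400 J.
State after step 1: P = 839 kPa, V = 31.0 L, T = 793 K.
Step 2 — Isothermal: T stays 793 K; PV = const ⇒ V₂ = 247 L, P₂ = 105 kPa.
ΔU = 0 (ideal gas, T constant).
W = nRT ln(V₂/V₁) = 3.94×8.314×793×ln(7.99) = 54000 J.
Q = ΔU + W = 54000 J.
Net over both steps: W = 54000 J, Q = 91400 J, ΔU = 37400 J.

91400 J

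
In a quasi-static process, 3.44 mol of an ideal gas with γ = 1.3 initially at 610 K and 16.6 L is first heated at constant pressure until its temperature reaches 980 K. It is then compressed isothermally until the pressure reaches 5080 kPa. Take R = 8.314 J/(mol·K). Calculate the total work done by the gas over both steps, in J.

P₁ = nRT₁/V₁ = 3.44×8.314×610/16.6 = 1050 kPa.
Step 1 — Isobaric: P stays 1050 kPa; V/T = const ⇒ T₂ = 980 K, V₂ = 26.7 L.
W = PΔV = 1050×(26.7−16.6) kPa·L = 10600 J.
ΔU = nCvΔT = 3.44×27.7×(980−610) = 35300 J.
Q = ΔU + W = nCpΔT = 45900 J.
State after step 1: P = 1050 kPa, V = 26.7 L, T = 980 K.
Step 2 — Isothermal: T stays 980 K; PV = const ⇒ V₂ = 5.52 L, P₂ = 5080 kPa.
ΔU = 0 (ideal gas, T constant).
W = nRT ln(V₂/V₁) = 3.44×8.314×980×ln(0.207) = -44200 J.
Q = ΔU + W = -44200 J.
Net over both steps: W = -33600 J, Q = 1690 J, ΔU = 35300 J.

-33600 J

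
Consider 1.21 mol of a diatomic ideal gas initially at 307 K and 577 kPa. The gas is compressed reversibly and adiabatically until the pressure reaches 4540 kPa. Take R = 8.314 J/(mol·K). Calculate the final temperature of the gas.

553 K

V₁ = nRT₁/P₁ = 1.21×8.314×307/577 = 5.35 L.
Adiabatic: T₂/T₁ = (P₂/P₁)^((γ−1)/γ) ⇒ T₂ = 307×(7.87)^0.286 = 553 K; V₂ = 1.23 L.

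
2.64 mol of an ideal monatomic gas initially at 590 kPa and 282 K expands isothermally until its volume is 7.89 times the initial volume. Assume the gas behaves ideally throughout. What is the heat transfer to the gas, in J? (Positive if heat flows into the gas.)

12800 J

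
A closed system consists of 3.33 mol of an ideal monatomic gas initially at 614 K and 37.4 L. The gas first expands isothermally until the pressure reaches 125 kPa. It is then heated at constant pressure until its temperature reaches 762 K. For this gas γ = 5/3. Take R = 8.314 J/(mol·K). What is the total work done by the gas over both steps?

26000 J

P₁ = nRT₁/V₁ = 3.33×8.314×614/37.4 = 455 kPa.
Step 1 — Isothermal: T stays 614 K; PV = const ⇒ V₂ = 136 L, P₂ = 125 kPa.
ΔU = 0 (ideal gas, T constant).
W = nRT ln(V₂/V₁) = 3.33×8.314×614×ln(3.64) = 21900 J.
Q = ΔU + W = 21900 J.
State after step 1: P = 125 kPa, V = 136 L, T = 614 K.
Step 2 — Isobaric: P stays 125 kPa; V/T = const ⇒ T₂ = 762 K, V₂ = 169 L.
W = PΔV = 125×(169−136) kPa·L = 4100 J.
ΔU = nCvΔT = 3.33×12.5×(762−614) = 6150 J.
Q = ΔU + W = nCpΔT = 10200 J.
Net over both steps: W = 26000 J, Q = 32200 J, ΔU = 6150 J.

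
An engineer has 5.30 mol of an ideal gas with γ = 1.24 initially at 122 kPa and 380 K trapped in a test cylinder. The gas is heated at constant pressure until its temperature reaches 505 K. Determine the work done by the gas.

V₁ = nRT₁/P₁ = 5.30×8.314×380/122 = 137 L.
Isobaric: P stays 122 kPa; V/T = const ⇒ T₂ = 505 K, V₂ = 182 L.
W = PΔV = 122×(182−137) kPa·L = 5510 J.

5510 J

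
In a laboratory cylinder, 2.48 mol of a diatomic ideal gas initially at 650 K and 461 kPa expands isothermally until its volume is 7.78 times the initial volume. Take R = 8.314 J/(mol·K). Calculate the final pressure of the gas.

59.3 kPa

V₁ = nRT₁/P₁ = 2.48×8.314×650/461 = 29.1 L.
Isothermal: T stays 650 K; PV = const ⇒ V₂ = 226 L, P₂ = 59.3 kPa.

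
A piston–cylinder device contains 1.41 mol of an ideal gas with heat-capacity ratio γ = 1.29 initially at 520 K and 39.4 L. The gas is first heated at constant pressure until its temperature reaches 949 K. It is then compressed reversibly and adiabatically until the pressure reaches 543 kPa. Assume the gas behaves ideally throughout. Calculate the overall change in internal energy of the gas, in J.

P₁ = nRT₁/V₁ = 1.41×8.314×520/39.4 = 155 kPa.
Step 1 — Isobaric: P stays 155 kPa; V/T = const ⇒ T₂ = 949 K, V₂ = 71.9 L.
W = PΔV = 155×(71.9−39.4) kPa·L = 5030 J.
ΔU = nCvΔT = 1.41×28.7×(949−520) = 17300 J.
Q = ΔU + W = nCpΔT = 22400 J.
State after step 1: P = 155 kPa, V = 71.9 L, T = 949 K.
Step 2 — Adiabatic: T₂/T₁ = (P₂/P₁)^((γ−1)/γ) ⇒ T₂ = 949×(3.51)^0.225 = 1260 K; V₂ = 27.2 L.
ΔU = nCvΔT = 1.41×28.7×(1260−949) = 12500 J.
Q = 0 for an adiabatic process, so W = −ΔU = -12500 J.
Net over both steps: W = -7480 J, Q = 22400 J, ΔU = 29900 J.

29900 J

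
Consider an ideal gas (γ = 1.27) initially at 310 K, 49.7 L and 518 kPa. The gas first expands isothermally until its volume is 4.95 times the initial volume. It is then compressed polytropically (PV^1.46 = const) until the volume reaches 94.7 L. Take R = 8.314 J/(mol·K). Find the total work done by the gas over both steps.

10300 J

n = P₁V₁/(RT₁) = 518×49.7/(8.314×310) = 9.99 mol.
Step 1 — Isothermal: T stays 310 K; PV = const ⇒ V₂ = 246 L, P₂ = 105 kPa.
ΔU = 0 (ideal gas, T constant).
W = nRT ln(V₂/V₁) = 9.99×8.314×310×ln(4.95) = 41200 J.
Q = ΔU + W = 41200 J.
State after step 1: P = 105 kPa, V = 246 L, T = 310 K.
Step 2 — Polytropic n=1.46: T₂ = T₁(V₁/V₂)^(n−1) = 310×(2.60)^0.46 = 481 K; P₂ = P₁(V₁/V₂)^n = 422 kPa.
W = (P₁V₁−P₂V₂)/(n−1) = (105×246−422×94.7)/0.46 = -30900 J.
ΔU = nCvΔT = 9.99×30.8×(481−310) = 52600 J.
Q = ΔU + W = 21700 J.
Net over both steps: W = 10300 J, Q = 62900 J, ΔU = 52600 J.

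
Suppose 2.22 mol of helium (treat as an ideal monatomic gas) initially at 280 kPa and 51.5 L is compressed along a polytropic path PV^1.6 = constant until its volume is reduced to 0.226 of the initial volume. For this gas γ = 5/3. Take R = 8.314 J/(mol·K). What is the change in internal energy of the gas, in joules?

31200 J

T₁ = P₁V₁/(nR) = 280×51.5/(2.22×8.314) = 781 K.
Polytropic n=1.6: T₂ = T₁(V₁/V₂)^(n−1) = 781×(4.42)^0.60 = 1910 K; P₂ = P₁(V₁/V₂)^n = 3020 kPa.
For an ideal gas ΔU = nCvΔT with Cv = (3/2)R = 12.5 J/(mol·K).
ΔU = 2.22×12.5×(1910−781) = 31200 J.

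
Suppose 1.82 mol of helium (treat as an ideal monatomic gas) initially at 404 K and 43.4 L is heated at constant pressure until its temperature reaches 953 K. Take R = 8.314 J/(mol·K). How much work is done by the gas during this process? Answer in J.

8310 J

P₁ = nRT₁/V₁ = 1.82×8.314×404/43.4 = 141 kPa.
Isobaric: P stays 141 kPa; V/T = const ⇒ T₂ = 953 K, V₂ = 102 L.
W = PΔV = 141×(102−43.4) kPa·L = 8310 J.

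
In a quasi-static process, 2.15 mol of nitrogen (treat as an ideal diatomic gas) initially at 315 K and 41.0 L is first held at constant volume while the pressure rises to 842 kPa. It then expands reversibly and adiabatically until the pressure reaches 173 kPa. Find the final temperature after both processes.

1230 K

P₁ = nRT₁/V₁ = 2.15×8.314×315/41.0 = 137 kPa.
Step 1 — Isochoric: V stays 41.0 L; P/T = const ⇒ T₂ = 1930 K, P₂ = 842 kPa.
W = 0 (no volume change).
ΔU = nCvΔT = 2.15×20.8×(1930−315) = 72200 J.
Q = ΔU = 72200 J.
State after step 1: P = 842 kPa, V = 41.0 L, T = 1930 K.
Step 2 — Adiabatic: T₂/T₁ = (P₂/P₁)^((γ−1)/γ) ⇒ T₂ = 1930×(0.205)^0.286 = 1230 K; V₂ = 127 L.
ΔU = nCvΔT = 2.15×20.8×(1230−1930) = -31400 J.
Q = 0 for an adiabatic process, so W = −ΔU = 31400 J.
Net over both steps: W = 31400 J, Q = 72200 J, ΔU = 40800 J.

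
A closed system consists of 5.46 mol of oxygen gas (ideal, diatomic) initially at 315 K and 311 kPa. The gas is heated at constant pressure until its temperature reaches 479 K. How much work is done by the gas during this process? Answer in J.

7440 J

V₁ = nRT₁/P₁ = 5.46×8.314×315/311 = 46.0 L.
Isobaric: P stays 311 kPa; V/T = const ⇒ T₂ = 479 K, V₂ = 69.9 L.
W = PΔV = 311×(69.9−46.0) kPa·L = 7440 J.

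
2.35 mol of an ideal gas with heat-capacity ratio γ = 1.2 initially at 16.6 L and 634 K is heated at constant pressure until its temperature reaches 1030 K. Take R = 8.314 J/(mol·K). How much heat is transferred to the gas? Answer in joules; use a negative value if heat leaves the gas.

P₁ = nRT₁/V₁ = 2.35×8.314×634/16.6 = 746 kPa.
Isobaric: P stays 746 kPa; V/T = const ⇒ T₂ = 1030 K, V₂ = 27.0 L.
W = PΔV = 746×(27.0−16.6) kPa·L = 7740 J.
ΔU = nCvΔT = 2.35×41.6×(1030−634) = 38700 J.
Q = ΔU + W = nCpΔT = 46400 J.

46400 J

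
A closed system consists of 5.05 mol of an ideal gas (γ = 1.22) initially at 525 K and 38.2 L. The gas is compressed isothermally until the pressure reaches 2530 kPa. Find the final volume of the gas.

8.71 L

P₁ = nRT₁/V₁ = 5.05×8.314×525/38.2 = 577 kPa.
Isothermal: T stays 525 K; PV = const ⇒ V₂ = 8.71 L, P₂ = 2530 kPa.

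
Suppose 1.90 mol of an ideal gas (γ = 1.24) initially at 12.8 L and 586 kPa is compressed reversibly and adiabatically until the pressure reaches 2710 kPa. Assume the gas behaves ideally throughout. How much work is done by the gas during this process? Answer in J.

-10800 J

T₁ = P₁V₁/(nR) = 586×12.8/(1.90×8.314) = 475 K.
Adiabatic: T₂/T₁ = (P₂/P₁)^((γ−1)/γ) ⇒ T₂ = 475×(4.62)^0.194 = 639 K; V₂ = 3.72 L.
ΔU = nCvΔT = 1.90×34.6×(639−475) = 10800 J.
Q = 0 for an adiabatic process, so W = −ΔU = -10800 J.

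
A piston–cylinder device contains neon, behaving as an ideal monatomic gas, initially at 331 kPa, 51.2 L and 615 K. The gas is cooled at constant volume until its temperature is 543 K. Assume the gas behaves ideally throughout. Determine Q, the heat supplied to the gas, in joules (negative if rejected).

n = P₁V₁/(RT₁) = 331×51.2/(8.314×615) = 3.31 mol.
Isochoric: V stays 51.2 L; P/T = const ⇒ T₂ = 543 K, P₂ = 292 kPa.
W = 0 (no volume change).
ΔU = nCvΔT = 3.31×12.5×(543−615) = -2980 J.
Q = ΔU = -2980 J.

-2980 J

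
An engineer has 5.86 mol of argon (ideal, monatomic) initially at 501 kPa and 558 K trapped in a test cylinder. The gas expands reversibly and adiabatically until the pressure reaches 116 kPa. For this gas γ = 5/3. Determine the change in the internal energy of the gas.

-18100 J

V₁ = nRT₁/P₁ = 5.86×8.314×558/501 = 54.3 L.
Adiabatic: T₂/T₁ = (P₂/P₁)^((γ−1)/γ) ⇒ T₂ = 558×(0.232)^0.400 = 311 K; V₂ = 131 L.
For an ideal gas ΔU = nCvΔT with Cv = (3/2)R = 12.5 J/(mol·K).
ΔU = 5.86×12.5×(311−558) = -18100 J.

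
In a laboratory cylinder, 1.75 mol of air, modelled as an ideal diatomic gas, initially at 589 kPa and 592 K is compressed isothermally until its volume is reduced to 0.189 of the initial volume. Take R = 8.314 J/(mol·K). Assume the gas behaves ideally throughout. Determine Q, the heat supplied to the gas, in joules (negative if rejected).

V₁ = nRT₁/P₁ = 1.75×8.314×592/589 = 14.6 L.
Isothermal: T stays 592 K; PV = const ⇒ V₂ = 2.76 L, P₂ = 3120 kPa.
ΔU = 0 (ideal gas, T constant).
W = nRT ln(V₂/V₁) = 1.75×8.314×592×ln(0.189) = -14300 J.
Q = ΔU + W = -14300 J.

-14300 J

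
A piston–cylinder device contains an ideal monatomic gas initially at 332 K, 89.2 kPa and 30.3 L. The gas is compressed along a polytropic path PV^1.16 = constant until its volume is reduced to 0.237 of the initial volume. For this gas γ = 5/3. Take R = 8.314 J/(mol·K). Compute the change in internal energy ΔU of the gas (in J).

1050 J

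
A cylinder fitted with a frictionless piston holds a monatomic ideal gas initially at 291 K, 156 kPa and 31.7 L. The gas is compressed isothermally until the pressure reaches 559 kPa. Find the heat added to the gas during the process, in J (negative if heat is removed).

-6310 J

n = P₁V₁/(RT₁) = 156×31.7/(8.314×291) = 2.04 mol.
Isothermal: T stays 291 K; PV = const ⇒ V₂ = 8.85 L, P₂ = 559 kPa.
ΔU = 0 (ideal gas, T constant).
W = nRT ln(V₂/V₁) = 2.04×8.314×291×ln(0.279) = -6310 J.
Q = ΔU + W = -6310 J.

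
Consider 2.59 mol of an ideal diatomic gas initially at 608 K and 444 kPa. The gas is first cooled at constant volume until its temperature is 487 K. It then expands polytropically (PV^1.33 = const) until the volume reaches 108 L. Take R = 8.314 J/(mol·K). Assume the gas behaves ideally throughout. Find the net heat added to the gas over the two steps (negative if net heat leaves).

-4580 J

V₁ = nRT₁/P₁ = 2.59×8.314×608/444 = 29.5 L.
Step 1 — Isochoric: V stays 29.5 L; P/T = const ⇒ T₂ = 487 K, P₂ = 356 kPa.
W = 0 (no volume change).
ΔU = nCvΔT = 2.59×20.8×(487−608) = -6510 J.
Q = ΔU = -6510 J.
State after step 1: P = 356 kPa, V = 29.5 L, T = 487 K.
Step 2 — Polytropic n=1.33: T₂ = T₁(V₁/V₂)^(n−1) = 487×(0.273)^0.33 = 317 K; P₂ = P₁(V₁/V₂)^n = 63.3 kPa.
W = (P₁V₁−P₂V₂)/(n−1) = (356×29.5−63.3×108)/0.33 = 11100 J.
ΔU = nCvΔT = 2.59×20.8×(317−487) = -9140 J.
Q = ΔU + W = 1940 J.
Net over both steps: W = 11100 J, Q = -4580 J, ΔU = -15600 J.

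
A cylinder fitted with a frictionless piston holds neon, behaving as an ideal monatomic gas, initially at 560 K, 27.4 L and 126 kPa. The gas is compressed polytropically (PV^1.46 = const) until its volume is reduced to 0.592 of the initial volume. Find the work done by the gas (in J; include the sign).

-2050 J

n = P₁V₁/(RT₁) = 126×27.4/(8.314×560) = 0.742 mol.
Polytropic n=1.46: T₂ = T₁(V₁/V₂)^(n−1) = 560×(1.69)^0.46 = 713 K; P₂ = P₁(V₁/V₂)^n = 271 kPa.
W = (P₁V₁−P₂V₂)/(n−1) = (126×27.4−271×16.2)/0.46 = -2050 J.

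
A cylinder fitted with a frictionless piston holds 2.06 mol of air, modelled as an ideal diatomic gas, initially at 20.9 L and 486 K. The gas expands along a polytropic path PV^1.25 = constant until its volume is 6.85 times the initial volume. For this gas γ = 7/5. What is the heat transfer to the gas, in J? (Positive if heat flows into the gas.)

P₁ = nRT₁/V₁ = 2.06×8.314×486/20.9 = 398 kPa.
Polytropic n=1.25: T₂ = T₁(V₁/V₂)^(n−1) = 486×(0.146)^0.25 = 300 K; P₂ = P₁(V₁/V₂)^n = 35.9 kPa.
W = (P₁V₁−P₂V₂)/(n−1) = (398×20.9−35.9×143)/0.25 = 12700 J.
ΔU = nCvΔT = 2.06×20.8×(300−486) = -7950 J.
Q = ΔU + W = 4770 J.

4770 J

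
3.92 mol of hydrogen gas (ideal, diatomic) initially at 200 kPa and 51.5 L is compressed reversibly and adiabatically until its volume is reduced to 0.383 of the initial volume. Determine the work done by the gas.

T₁ = P₁V₁/(nR) = 200×51.5/(3.92×8.314) = 316 K.
Adiabatic: TV^(γ−1) = const ⇒ T₂ = 316×(2.61)^0.400 = 464 K; PV^γ = const ⇒ P₂ = 767 kPa.
ΔU = nCvΔT = 3.92×20.8×(464−316) = 12100 J.
Q = 0 for an adiabatic process, so W = −ΔU = -12100 J.

-12100 J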